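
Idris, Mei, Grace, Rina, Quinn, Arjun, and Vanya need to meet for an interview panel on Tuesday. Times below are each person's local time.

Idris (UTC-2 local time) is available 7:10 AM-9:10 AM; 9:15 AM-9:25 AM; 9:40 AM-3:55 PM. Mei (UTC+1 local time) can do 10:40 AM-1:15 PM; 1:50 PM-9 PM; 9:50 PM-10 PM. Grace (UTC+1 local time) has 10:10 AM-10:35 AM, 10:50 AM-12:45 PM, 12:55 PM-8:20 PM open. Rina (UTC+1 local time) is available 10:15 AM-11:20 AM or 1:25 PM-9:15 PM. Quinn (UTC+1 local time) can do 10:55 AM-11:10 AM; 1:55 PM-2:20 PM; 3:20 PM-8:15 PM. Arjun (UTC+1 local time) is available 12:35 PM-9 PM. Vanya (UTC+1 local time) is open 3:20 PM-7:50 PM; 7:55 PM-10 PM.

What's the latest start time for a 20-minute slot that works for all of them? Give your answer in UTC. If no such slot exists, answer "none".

17:35

Idris in UTC: 09:10-11:10, 11:15-11:25, 11:40-17:55 (add 2h to convert from UTC-2).
Mei in UTC: 09:40-12:15, 12:50-20:00, 20:50-21:00 (subtract 1h to convert from UTC+1).
Grace in UTC: 09:10-09:35, 09:50-11:45, 11:55-19:20 (subtract 1h to convert from UTC+1).
Rina in UTC: 09:15-10:20, 12:25-20:15 (subtract 1h to convert from UTC+1).
Quinn in UTC: 09:55-10:10, 12:55-13:20, 14:20-19:15 (subtract 1h to convert from UTC+1).
Arjun in UTC: 11:35-20:00 (subtract 1h to convert from UTC+1).
Vanya in UTC: 14:20-18:50, 18:55-21:00 (subtract 1h to convert from UTC+1).
Idris ∩ Mei: 09:40-11:10, 11:15-11:25, 11:40-12:15, 12:50-17:55.
Idris ∩ Mei ∩ Grace: 09:50-11:10, 11:15-11:25, 11:40-11:45, 11:55-12:15, 12:50-17:55.
Idris ∩ Mei ∩ Grace ∩ Rina: 09:50-10:20, 12:50-17:55.
Idris ∩ Mei ∩ Grace ∩ Rina ∩ Quinn: 09:55-10:10, 12:55-13:20, 14:20-17:55.
Idris ∩ Mei ∩ Grace ∩ Rina ∩ Quinn ∩ Arjun: 12:55-13:20, 14:20-17:55.
Idris ∩ Mei ∩ Grace ∩ Rina ∩ Quinn ∩ Arjun ∩ Vanya: 14:20-17:55.
The last common window of at least 20 minutes is 14:20-17:55; a 20-minute meeting can start as late as 17:35 and still end by 17:55.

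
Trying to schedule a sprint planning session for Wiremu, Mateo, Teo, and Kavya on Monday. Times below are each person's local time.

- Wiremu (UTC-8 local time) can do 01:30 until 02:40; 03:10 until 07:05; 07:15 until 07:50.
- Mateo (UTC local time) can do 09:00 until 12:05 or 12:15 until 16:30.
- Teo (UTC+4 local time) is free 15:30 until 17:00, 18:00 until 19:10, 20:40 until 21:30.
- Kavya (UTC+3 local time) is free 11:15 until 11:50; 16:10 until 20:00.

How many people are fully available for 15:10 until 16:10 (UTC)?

Wiremu in UTC: 09:30-10:40, 11:10-15:05, 15:15-15:50 (add 8h to convert from UTC-8).
Mateo in UTC: 09:00-12:05, 12:15-16:30.
Teo in UTC: 11:30-13:00, 14:00-15:10, 16:40-17:30 (subtract 4h to convert from UTC+4).
Kavya in UTC: 08:15-08:50, 13:10-17:00 (subtract 3h to convert from UTC+3).
Mateo and Kavya can make the full 15:10-16:10 slot — that's 2.

2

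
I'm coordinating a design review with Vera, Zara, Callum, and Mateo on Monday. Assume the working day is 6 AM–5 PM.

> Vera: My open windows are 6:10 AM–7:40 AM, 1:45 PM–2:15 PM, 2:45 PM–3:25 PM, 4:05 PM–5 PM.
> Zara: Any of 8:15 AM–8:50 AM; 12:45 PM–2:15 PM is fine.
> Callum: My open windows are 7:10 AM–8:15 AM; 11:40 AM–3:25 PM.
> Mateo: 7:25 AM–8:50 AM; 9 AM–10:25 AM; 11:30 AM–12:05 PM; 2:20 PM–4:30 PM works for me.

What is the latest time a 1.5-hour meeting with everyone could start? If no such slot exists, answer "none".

none

Vera ∩ Zara: 13:45-14:15.
Vera ∩ Zara ∩ Callum: 13:45-14:15.
Vera ∩ Zara ∩ Callum ∩ Mateo: ∅.
There is no time when everyone is free.
No common window is at least 90 minutes long.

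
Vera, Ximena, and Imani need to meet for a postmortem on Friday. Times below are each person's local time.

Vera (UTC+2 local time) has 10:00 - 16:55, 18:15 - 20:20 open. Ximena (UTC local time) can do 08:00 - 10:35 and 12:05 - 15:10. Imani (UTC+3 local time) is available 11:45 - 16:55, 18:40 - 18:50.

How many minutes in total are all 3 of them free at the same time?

220

Vera in UTC: 08:00-14:55, 16:15-18:20 (subtract 2h to convert from UTC+2).
Ximena in UTC: 08:00-10:35, 12:05-15:10.
Imani in UTC: 08:45-13:55, 15:40-15:50 (subtract 3h to convert from UTC+3).
Vera ∩ Ximena: 08:00-10:35, 12:05-14:55.
Vera ∩ Ximena ∩ Imani: 08:45-10:35, 12:05-13:55.
Those are the intersection windows.
Summing the common windows: 110 + 110 = 220 minutes.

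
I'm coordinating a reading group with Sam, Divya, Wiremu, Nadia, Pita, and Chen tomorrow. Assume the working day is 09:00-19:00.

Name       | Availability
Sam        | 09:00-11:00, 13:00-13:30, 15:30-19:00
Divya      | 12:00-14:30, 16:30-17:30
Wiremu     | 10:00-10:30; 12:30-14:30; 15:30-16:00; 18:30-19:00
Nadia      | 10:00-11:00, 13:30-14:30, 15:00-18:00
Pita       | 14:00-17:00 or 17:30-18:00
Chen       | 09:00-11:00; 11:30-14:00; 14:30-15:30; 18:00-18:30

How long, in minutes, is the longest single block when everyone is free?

0

Sam ∩ Divya: 13:00-13:30, 16:30-17:30.
Sam ∩ Divya ∩ Wiremu: 13:00-13:30.
Sam ∩ Divya ∩ Wiremu ∩ Nadia: ∅.
Sam ∩ Divya ∩ Wiremu ∩ Nadia ∩ Pita: ∅.
Sam ∩ Divya ∩ Wiremu ∩ Nadia ∩ Pita ∩ Chen: ∅.
There is no time when everyone is free.
No common window exists, so the longest block is 0 minutes.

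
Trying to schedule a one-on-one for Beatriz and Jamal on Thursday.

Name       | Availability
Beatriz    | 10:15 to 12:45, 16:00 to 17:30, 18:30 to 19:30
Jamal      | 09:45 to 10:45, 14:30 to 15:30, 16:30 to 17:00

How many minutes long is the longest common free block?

Beatriz ∩ Jamal: 10:15-10:45, 16:30-17:00.
The longest is 10:15-10:45 at 30 minutes.

30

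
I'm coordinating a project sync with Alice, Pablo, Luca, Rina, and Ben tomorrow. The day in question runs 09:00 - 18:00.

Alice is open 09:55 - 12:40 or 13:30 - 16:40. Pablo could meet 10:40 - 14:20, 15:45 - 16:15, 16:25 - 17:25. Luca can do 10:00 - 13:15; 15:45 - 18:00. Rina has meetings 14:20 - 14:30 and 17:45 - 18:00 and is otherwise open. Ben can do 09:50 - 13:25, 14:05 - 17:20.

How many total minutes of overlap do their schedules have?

Alice free: 09:55-12:40, 13:30-16:40.
Pablo free: 10:40-14:20, 15:45-16:15, 16:25-17:25.
Luca free: 10:00-13:15, 15:45-18:00.
Rina free: 09:00-14:20, 14:30-17:45 (invert busy blocks within the working day).
Ben free: 09:50-13:25, 14:05-17:20.
Alice ∩ Pablo: 10:40-12:40, 13:30-14:20, 15:45-16:15, 16:25-16:40.
Alice ∩ Pablo ∩ Luca: 10:40-12:40, 15:45-16:15, 16:25-16:40.
Alice ∩ Pablo ∩ Luca ∩ Rina: 10:40-12:40, 15:45-16:15, 16:25-16:40.
Alice ∩ Pablo ∩ Luca ∩ Rina ∩ Ben: 10:40-12:40, 15:45-16:15, 16:25-16:40.
Summing the common windows: 120 + 30 + 15 = 165 minutes.

165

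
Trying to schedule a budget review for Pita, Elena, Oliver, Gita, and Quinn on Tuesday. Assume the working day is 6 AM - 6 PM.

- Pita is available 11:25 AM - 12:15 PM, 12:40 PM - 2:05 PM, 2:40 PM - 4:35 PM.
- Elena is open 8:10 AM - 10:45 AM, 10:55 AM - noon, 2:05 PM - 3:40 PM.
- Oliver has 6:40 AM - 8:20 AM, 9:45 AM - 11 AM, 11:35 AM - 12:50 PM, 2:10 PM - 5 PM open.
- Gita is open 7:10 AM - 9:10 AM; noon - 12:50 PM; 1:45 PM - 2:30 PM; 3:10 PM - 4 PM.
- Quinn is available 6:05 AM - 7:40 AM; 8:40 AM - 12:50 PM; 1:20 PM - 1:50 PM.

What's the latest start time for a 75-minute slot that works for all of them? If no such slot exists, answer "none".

Pita ∩ Elena: 11:25-12:00, 14:40-15:40.
Pita ∩ Elena ∩ Oliver: 11:35-12:00, 14:40-15:40.
Pita ∩ Elena ∩ Oliver ∩ Gita: 15:10-15:40.
Pita ∩ Elena ∩ Oliver ∩ Gita ∩ Quinn: ∅.
There is no time when everyone is free.
No common window is at least 75 minutes long.

none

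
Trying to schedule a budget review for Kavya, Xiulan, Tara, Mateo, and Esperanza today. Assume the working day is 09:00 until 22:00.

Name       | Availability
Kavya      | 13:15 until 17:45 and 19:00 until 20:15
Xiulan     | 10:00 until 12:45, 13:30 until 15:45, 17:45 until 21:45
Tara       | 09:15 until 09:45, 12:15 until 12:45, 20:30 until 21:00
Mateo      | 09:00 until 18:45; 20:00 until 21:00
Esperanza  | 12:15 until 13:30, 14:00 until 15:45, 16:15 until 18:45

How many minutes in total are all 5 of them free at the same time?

0

Kavya ∩ Xiulan: 13:30-15:45, 19:00-20:15.
Kavya ∩ Xiulan ∩ Tara: ∅.
Kavya ∩ Xiulan ∩ Tara ∩ Mateo: ∅.
Kavya ∩ Xiulan ∩ Tara ∩ Mateo ∩ Esperanza: ∅.
There is no time when everyone is free.
There is no common window, so the total is 0 minutes.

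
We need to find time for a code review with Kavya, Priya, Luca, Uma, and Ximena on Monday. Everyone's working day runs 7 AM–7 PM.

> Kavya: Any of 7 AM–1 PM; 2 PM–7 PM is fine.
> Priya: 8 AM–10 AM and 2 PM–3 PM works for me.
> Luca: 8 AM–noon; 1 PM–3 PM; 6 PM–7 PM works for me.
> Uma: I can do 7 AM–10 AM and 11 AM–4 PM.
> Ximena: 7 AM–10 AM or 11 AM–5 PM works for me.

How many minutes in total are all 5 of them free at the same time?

180

Kavya ∩ Priya: 08:00-10:00, 14:00-15:00.
Kavya ∩ Priya ∩ Luca: 08:00-10:00, 14:00-15:00.
Kavya ∩ Priya ∩ Luca ∩ Uma: 08:00-10:00, 14:00-15:00.
Kavya ∩ Priya ∩ Luca ∩ Uma ∩ Ximena: 08:00-10:00, 14:00-15:00.
So the common availability across everyone is 08:00-10:00, 14:00-15:00.
Summing the common windows: 120 + 60 = 180 minutes.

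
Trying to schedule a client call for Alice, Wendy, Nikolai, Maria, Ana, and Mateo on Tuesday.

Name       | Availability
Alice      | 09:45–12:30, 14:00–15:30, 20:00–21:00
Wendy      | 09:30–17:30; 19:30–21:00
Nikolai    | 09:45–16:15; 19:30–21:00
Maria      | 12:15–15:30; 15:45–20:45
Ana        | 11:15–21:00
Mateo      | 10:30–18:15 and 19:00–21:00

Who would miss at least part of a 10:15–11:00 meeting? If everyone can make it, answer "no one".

Alice: free for 10:15-11:00. Wendy: free for 10:15-11:00. Nikolai: free for 10:15-11:00. Maria: not fully free for 10:15-11:00. Ana: not fully free for 10:15-11:00. Mateo: not fully free for 10:15-11:00.

Ana, Maria, Mateo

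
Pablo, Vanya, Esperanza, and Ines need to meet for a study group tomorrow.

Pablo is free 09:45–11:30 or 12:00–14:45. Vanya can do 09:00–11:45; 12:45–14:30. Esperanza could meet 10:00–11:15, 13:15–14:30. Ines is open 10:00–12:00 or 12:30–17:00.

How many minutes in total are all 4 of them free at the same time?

150

Pablo ∩ Vanya: 09:45-11:30, 12:45-14:30.
Pablo ∩ Vanya ∩ Esperanza: 10:00-11:15, 13:15-14:30.
Pablo ∩ Vanya ∩ Esperanza ∩ Ines: 10:00-11:15, 13:15-14:30.
Those are the intersection windows.
Summing the common windows: 75 + 75 = 150 minutes.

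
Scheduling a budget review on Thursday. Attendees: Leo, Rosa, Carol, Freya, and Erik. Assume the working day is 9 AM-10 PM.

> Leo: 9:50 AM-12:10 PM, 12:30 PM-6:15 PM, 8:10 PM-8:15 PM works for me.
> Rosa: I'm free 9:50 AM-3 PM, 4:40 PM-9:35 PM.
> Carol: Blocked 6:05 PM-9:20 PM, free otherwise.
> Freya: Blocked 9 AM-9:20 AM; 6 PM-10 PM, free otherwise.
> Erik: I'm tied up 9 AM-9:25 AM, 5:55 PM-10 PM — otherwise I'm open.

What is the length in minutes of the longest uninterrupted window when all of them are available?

150

Leo free: 09:50-12:10, 12:30-18:15, 20:10-20:15.
Rosa free: 09:50-15:00, 16:40-21:35.
Carol free: 09:00-18:05, 21:20-22:00 (invert busy blocks within the working day).
Freya free: 09:20-18:00 (invert busy blocks within the working day).
Erik free: 09:25-17:55 (invert busy blocks within the working day).
Leo ∩ Rosa: 09:50-12:10, 12:30-15:00, 16:40-18:15, 20:10-20:15.
Leo ∩ Rosa ∩ Carol: 09:50-12:10, 12:30-15:00, 16:40-18:05.
Leo ∩ Rosa ∩ Carol ∩ Freya: 09:50-12:10, 12:30-15:00, 16:40-18:00.
Leo ∩ Rosa ∩ Carol ∩ Freya ∩ Erik: 09:50-12:10, 12:30-15:00, 16:40-17:55.
Those are the intersection windows.
The longest is 12:30-15:00 at 150 minutes.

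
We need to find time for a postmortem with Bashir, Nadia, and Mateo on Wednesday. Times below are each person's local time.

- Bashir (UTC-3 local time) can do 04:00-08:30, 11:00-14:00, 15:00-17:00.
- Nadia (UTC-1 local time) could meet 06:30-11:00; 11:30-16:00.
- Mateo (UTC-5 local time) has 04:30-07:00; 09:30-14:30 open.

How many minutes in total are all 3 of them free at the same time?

270

Bashir in UTC: 07:00-11:30, 14:00-17:00, 18:00-20:00 (add 3h to convert from UTC-3).
Nadia in UTC: 07:30-12:00, 12:30-17:00 (add 1h to convert from UTC-1).
Mateo in UTC: 09:30-12:00, 14:30-19:30 (add 5h to convert from UTC-5).
Bashir ∩ Nadia: 07:30-11:30, 14:00-17:00.
Bashir ∩ Nadia ∩ Mateo: 09:30-11:30, 14:30-17:00.
Those are the intersection windows.
Summing the common windows: 120 + 150 = 270 minutes.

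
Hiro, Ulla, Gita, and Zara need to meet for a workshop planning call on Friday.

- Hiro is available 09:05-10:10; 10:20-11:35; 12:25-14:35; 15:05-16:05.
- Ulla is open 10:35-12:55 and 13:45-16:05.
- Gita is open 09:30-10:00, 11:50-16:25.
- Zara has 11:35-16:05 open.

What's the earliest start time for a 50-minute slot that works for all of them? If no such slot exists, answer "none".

13:45

Hiro ∩ Ulla: 10:35-11:35, 12:25-12:55, 13:45-14:35, 15:05-16:05.
Hiro ∩ Ulla ∩ Gita: 12:25-12:55, 13:45-14:35, 15:05-16:05.
Hiro ∩ Ulla ∩ Gita ∩ Zara: 12:25-12:55, 13:45-14:35, 15:05-16:05.
Those are the intersection windows.
The first common window of at least 50 minutes is 13:45-14:35, so the earliest start is 13:45.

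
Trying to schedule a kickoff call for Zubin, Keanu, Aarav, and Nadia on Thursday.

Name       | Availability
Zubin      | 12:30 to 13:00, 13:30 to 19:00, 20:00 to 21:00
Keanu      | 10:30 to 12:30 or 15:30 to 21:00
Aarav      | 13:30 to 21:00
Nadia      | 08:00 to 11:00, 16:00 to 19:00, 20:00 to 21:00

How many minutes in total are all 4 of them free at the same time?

240

Zubin ∩ Keanu: 15:30-19:00, 20:00-21:00.
Zubin ∩ Keanu ∩ Aarav: 15:30-19:00, 20:00-21:00.
Zubin ∩ Keanu ∩ Aarav ∩ Nadia: 16:00-19:00, 20:00-21:00.
Summing the common windows: 180 + 60 = 240 minutes.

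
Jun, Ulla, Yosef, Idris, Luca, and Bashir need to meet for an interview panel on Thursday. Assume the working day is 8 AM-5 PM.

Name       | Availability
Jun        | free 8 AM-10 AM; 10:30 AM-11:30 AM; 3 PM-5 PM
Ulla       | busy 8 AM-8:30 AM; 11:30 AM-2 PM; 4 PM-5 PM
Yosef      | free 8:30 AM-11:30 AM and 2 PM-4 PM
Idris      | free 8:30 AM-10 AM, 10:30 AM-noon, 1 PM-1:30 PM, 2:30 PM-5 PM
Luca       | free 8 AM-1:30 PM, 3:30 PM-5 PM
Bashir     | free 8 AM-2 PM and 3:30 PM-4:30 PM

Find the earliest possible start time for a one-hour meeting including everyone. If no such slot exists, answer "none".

08:30

Jun free: 08:00-10:00, 10:30-11:30, 15:00-17:00.
Ulla free: 08:30-11:30, 14:00-16:00 (invert busy blocks within the working day).
Yosef free: 08:30-11:30, 14:00-16:00.
Idris free: 08:30-10:00, 10:30-12:00, 13:00-13:30, 14:30-17:00.
Luca free: 08:00-13:30, 15:30-17:00.
Bashir free: 08:00-14:00, 15:30-16:30.
Jun ∩ Ulla: 08:30-10:00, 10:30-11:30, 15:00-16:00.
Jun ∩ Ulla ∩ Yosef: 08:30-10:00, 10:30-11:30, 15:00-16:00.
Jun ∩ Ulla ∩ Yosef ∩ Idris: 08:30-10:00, 10:30-11:30, 15:00-16:00.
Jun ∩ Ulla ∩ Yosef ∩ Idris ∩ Luca: 08:30-10:00, 10:30-11:30, 15:30-16:00.
Jun ∩ Ulla ∩ Yosef ∩ Idris ∩ Luca ∩ Bashir: 08:30-10:00, 10:30-11:30, 15:30-16:00.
Those are the intersection windows.
The first common window of at least 60 minutes is 08:30-10:00, so the earliest start is 08:30.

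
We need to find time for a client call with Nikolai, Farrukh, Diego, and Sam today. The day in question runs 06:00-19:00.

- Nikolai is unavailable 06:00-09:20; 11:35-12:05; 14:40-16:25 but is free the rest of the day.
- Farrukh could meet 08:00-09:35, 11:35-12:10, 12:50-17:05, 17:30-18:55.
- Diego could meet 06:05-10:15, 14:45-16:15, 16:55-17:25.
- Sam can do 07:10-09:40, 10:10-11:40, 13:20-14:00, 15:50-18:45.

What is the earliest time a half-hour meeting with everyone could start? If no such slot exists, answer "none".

Nikolai free: 09:20-11:35, 12:05-14:40, 16:25-19:00 (invert busy blocks within the working day).
Farrukh free: 08:00-09:35, 11:35-12:10, 12:50-17:05, 17:30-18:55.
Diego free: 06:05-10:15, 14:45-16:15, 16:55-17:25.
Sam free: 07:10-09:40, 10:10-11:40, 13:20-14:00, 15:50-18:45.
Nikolai ∩ Farrukh: 09:20-09:35, 12:05-12:10, 12:50-14:40, 16:25-17:05, 17:30-18:55.
Nikolai ∩ Farrukh ∩ Diego: 09:20-09:35, 16:55-17:05.
Nikolai ∩ Farrukh ∩ Diego ∩ Sam: 09:20-09:35, 16:55-17:05.
No common window is at least 30 minutes long.

none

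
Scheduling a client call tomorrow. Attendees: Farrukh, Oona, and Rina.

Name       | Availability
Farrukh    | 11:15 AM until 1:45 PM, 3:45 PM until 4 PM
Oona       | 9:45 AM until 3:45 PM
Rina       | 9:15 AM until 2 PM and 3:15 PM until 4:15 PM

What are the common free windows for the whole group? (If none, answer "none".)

11:15-13:45

Farrukh ∩ Oona: 11:15-13:45.
Farrukh ∩ Oona ∩ Rina: 11:15-13:45.
Those are the intersection windows.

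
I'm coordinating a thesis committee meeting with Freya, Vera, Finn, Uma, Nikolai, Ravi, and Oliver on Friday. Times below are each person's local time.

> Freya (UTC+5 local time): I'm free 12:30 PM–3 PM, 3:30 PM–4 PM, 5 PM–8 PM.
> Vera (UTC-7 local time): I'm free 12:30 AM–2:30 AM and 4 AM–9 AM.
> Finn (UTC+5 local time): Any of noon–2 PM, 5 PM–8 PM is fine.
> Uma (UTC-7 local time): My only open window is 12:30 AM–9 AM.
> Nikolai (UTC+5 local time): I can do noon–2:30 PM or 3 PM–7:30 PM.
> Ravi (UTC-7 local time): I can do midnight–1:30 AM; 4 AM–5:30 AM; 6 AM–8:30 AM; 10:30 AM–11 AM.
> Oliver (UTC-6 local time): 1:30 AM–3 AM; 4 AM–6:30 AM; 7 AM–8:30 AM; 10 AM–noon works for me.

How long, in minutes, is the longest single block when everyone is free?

Freya in UTC: 07:30-10:00, 10:30-11:00, 12:00-15:00 (subtract 5h to convert from UTC+5).
Vera in UTC: 07:30-09:30, 11:00-16:00 (add 7h to convert from UTC-7).
Finn in UTC: 07:00-09:00, 12:00-15:00 (subtract 5h to convert from UTC+5).
Uma in UTC: 07:30-16:00 (add 7h to convert from UTC-7).
Nikolai in UTC: 07:00-09:30, 10:00-14:30 (subtract 5h to convert from UTC+5).
Ravi in UTC: 07:00-08:30, 11:00-12:30, 13:00-15:30, 17:30-18:00 (add 7h to convert from UTC-7).
Oliver in UTC: 07:30-09:00, 10:00-12:30, 13:00-14:30, 16:00-18:00 (add 6h to convert from UTC-6).
Freya ∩ Vera: 07:30-09:30, 12:00-15:00.
Freya ∩ Vera ∩ Finn: 07:30-09:00, 12:00-15:00.
Freya ∩ Vera ∩ Finn ∩ Uma: 07:30-09:00, 12:00-15:00.
Freya ∩ Vera ∩ Finn ∩ Uma ∩ Nikolai: 07:30-09:00, 12:00-14:30.
Freya ∩ Vera ∩ Finn ∩ Uma ∩ Nikolai ∩ Ravi: 07:30-08:30, 12:00-12:30, 13:00-14:30.
Freya ∩ Vera ∩ Finn ∩ Uma ∩ Nikolai ∩ Ravi ∩ Oliver: 07:30-08:30, 12:00-12:30, 13:00-14:30.
The longest is 13:00-14:30 at 90 minutes.

90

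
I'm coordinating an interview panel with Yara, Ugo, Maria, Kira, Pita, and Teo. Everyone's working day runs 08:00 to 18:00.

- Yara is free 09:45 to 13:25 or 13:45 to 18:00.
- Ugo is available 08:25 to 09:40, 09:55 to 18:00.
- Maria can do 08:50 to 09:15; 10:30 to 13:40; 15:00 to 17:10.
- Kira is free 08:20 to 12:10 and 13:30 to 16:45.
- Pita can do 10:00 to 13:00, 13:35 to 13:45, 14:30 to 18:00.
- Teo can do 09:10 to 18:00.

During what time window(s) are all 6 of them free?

Yara ∩ Ugo: 09:55-13:25, 13:45-18:00.
Yara ∩ Ugo ∩ Maria: 10:30-13:25, 15:00-17:10.
Yara ∩ Ugo ∩ Maria ∩ Kira: 10:30-12:10, 15:00-16:45.
Yara ∩ Ugo ∩ Maria ∩ Kira ∩ Pita: 10:30-12:10, 15:00-16:45.
Yara ∩ Ugo ∩ Maria ∩ Kira ∩ Pita ∩ Teo: 10:30-12:10, 15:00-16:45.

10:30-12:10, 15:00-16:45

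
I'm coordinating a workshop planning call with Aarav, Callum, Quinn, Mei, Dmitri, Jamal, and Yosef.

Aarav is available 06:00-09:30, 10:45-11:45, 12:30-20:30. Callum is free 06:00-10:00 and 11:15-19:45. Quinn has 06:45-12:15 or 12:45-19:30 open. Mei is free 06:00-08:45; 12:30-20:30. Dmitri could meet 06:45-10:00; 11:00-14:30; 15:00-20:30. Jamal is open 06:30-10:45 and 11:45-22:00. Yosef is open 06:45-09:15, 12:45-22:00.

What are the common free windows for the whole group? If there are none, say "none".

06:45-08:45, 12:45-14:30, 15:00-19:30

Aarav ∩ Callum: 06:00-09:30, 11:15-11:45, 12:30-19:45.
Aarav ∩ Callum ∩ Quinn: 06:45-09:30, 11:15-11:45, 12:45-19:30.
Aarav ∩ Callum ∩ Quinn ∩ Mei: 06:45-08:45, 12:45-19:30.
Aarav ∩ Callum ∩ Quinn ∩ Mei ∩ Dmitri: 06:45-08:45, 12:45-14:30, 15:00-19:30.
Aarav ∩ Callum ∩ Quinn ∩ Mei ∩ Dmitri ∩ Jamal: 06:45-08:45, 12:45-14:30, 15:00-19:30.
Aarav ∩ Callum ∩ Quinn ∩ Mei ∩ Dmitri ∩ Jamal ∩ Yosef: 06:45-08:45, 12:45-14:30, 15:00-19:30.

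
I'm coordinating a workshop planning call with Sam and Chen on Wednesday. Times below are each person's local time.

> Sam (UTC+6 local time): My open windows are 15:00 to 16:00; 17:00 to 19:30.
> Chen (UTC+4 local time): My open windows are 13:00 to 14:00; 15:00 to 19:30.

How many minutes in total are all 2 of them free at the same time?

210

Sam in UTC: 09:00-10:00, 11:00-13:30 (subtract 6h to convert from UTC+6).
Chen in UTC: 09:00-10:00, 11:00-15:30 (subtract 4h to convert from UTC+4).
Sam ∩ Chen: 09:00-10:00, 11:00-13:30.
Those are the intersection windows.
Summing the common windows: 60 + 150 = 210 minutes.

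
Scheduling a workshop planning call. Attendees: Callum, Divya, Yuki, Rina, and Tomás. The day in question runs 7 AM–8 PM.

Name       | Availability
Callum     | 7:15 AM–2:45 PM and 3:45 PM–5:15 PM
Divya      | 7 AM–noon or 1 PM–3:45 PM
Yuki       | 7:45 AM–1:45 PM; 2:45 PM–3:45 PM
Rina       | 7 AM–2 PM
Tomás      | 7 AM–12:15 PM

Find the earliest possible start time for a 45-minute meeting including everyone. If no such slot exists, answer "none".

Callum ∩ Divya: 07:15-12:00, 13:00-14:45.
Callum ∩ Divya ∩ Yuki: 07:45-12:00, 13:00-13:45.
Callum ∩ Divya ∩ Yuki ∩ Rina: 07:45-12:00, 13:00-13:45.
Callum ∩ Divya ∩ Yuki ∩ Rina ∩ Tomás: 07:45-12:00.
The first common window of at least 45 minutes is 07:45-12:00, so the earliest start is 07:45.

07:45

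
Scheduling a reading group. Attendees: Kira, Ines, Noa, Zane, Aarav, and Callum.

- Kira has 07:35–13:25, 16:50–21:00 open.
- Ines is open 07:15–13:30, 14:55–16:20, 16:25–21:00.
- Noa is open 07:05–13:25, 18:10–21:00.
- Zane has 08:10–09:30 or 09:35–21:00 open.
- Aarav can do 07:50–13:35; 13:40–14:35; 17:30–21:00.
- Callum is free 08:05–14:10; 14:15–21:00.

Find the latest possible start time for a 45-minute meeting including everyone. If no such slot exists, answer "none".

Kira ∩ Ines: 07:35-13:25, 16:50-21:00.
Kira ∩ Ines ∩ Noa: 07:35-13:25, 18:10-21:00.
Kira ∩ Ines ∩ Noa ∩ Zane: 08:10-09:30, 09:35-13:25, 18:10-21:00.
Kira ∩ Ines ∩ Noa ∩ Zane ∩ Aarav: 08:10-09:30, 09:35-13:25, 18:10-21:00.
Kira ∩ Ines ∩ Noa ∩ Zane ∩ Aarav ∩ Callum: 08:10-09:30, 09:35-13:25, 18:10-21:00.
The last common window of at least 45 minutes is 18:10-21:00; a 45-minute meeting can start as late as 20:15 and still end by 21:00.

20:15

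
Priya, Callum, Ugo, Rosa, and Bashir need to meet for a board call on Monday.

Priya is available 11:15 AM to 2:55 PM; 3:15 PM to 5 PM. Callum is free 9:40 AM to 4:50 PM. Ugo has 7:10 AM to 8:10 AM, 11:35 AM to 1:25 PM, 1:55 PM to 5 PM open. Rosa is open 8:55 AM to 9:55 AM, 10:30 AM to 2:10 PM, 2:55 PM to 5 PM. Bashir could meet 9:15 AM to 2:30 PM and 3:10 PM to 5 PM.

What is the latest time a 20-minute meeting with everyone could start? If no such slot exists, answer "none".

Priya ∩ Callum: 11:15-14:55, 15:15-16:50.
Priya ∩ Callum ∩ Ugo: 11:35-13:25, 13:55-14:55, 15:15-16:50.
Priya ∩ Callum ∩ Ugo ∩ Rosa: 11:35-13:25, 13:55-14:10, 15:15-16:50.
Priya ∩ Callum ∩ Ugo ∩ Rosa ∩ Bashir: 11:35-13:25, 13:55-14:10, 15:15-16:50.
The last common window of at least 20 minutes is 15:15-16:50; a 20-minute meeting can start as late as 16:30 and still end by 16:50.

16:30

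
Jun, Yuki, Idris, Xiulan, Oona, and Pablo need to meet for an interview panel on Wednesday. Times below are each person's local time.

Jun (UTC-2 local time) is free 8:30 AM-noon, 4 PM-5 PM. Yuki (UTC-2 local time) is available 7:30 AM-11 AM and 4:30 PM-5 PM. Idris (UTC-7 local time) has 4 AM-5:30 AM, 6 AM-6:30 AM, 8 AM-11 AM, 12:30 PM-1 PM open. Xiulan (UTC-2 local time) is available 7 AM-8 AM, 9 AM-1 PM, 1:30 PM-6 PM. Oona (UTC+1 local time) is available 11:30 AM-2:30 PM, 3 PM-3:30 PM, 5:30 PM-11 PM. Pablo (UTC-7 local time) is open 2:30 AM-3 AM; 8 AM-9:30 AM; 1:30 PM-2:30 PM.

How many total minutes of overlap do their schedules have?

Jun in UTC: 10:30-14:00, 18:00-19:00 (add 2h to convert from UTC-2).
Yuki in UTC: 09:30-13:00, 18:30-19:00 (add 2h to convert from UTC-2).
Idris in UTC: 11:00-12:30, 13:00-13:30, 15:00-18:00, 19:30-20:00 (add 7h to convert from UTC-7).
Xiulan in UTC: 09:00-10:00, 11:00-15:00, 15:30-20:00 (add 2h to convert from UTC-2).
Oona in UTC: 10:30-13:30, 14:00-14:30, 16:30-22:00 (subtract 1h to convert from UTC+1).
Pablo in UTC: 09:30-10:00, 15:00-16:30, 20:30-21:30 (add 7h to convert from UTC-7).
Jun ∩ Yuki: 10:30-13:00, 18:30-19:00.
Jun ∩ Yuki ∩ Idris: 11:00-12:30.
Jun ∩ Yuki ∩ Idris ∩ Xiulan: 11:00-12:30.
Jun ∩ Yuki ∩ Idris ∩ Xiulan ∩ Oona: 11:00-12:30.
Jun ∩ Yuki ∩ Idris ∩ Xiulan ∩ Oona ∩ Pablo: ∅.
There is no time when everyone is free.
There is no common window, so the total is 0 minutes.

0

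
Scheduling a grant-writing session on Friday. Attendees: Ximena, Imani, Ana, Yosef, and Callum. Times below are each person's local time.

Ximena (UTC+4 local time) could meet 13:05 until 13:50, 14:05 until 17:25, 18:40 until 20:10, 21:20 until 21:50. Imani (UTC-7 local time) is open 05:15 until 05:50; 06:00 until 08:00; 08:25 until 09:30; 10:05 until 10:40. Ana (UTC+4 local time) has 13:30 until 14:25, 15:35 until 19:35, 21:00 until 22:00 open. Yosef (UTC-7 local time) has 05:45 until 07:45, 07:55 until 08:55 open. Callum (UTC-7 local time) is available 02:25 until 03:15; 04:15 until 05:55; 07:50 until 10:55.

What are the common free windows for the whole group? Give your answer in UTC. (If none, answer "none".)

12:45-12:50, 14:55-15:00, 15:25-15:35

Ximena in UTC: 09:05-09:50, 10:05-13:25, 14:40-16:10, 17:20-17:50 (subtract 4h to convert from UTC+4).
Imani in UTC: 12:15-12:50, 13:00-15:00, 15:25-16:30, 17:05-17:40 (add 7h to convert from UTC-7).
Ana in UTC: 09:30-10:25, 11:35-15:35, 17:00-18:00 (subtract 4h to convert from UTC+4).
Yosef in UTC: 12:45-14:45, 14:55-15:55 (add 7h to convert from UTC-7).
Callum in UTC: 09:25-10:15, 11:15-12:55, 14:50-17:55 (add 7h to convert from UTC-7).
Ximena ∩ Imani: 12:15-12:50, 13:00-13:25, 14:40-15:00, 15:25-16:10, 17:20-17:40.
Ximena ∩ Imani ∩ Ana: 12:15-12:50, 13:00-13:25, 14:40-15:00, 15:25-15:35, 17:20-17:40.
Ximena ∩ Imani ∩ Ana ∩ Yosef: 12:45-12:50, 13:00-13:25, 14:40-14:45, 14:55-15:00, 15:25-15:35.
Ximena ∩ Imani ∩ Ana ∩ Yosef ∩ Callum: 12:45-12:50, 14:55-15:00, 15:25-15:35.
So the common availability across everyone is 12:45-12:50, 14:55-15:00, 15:25-15:35.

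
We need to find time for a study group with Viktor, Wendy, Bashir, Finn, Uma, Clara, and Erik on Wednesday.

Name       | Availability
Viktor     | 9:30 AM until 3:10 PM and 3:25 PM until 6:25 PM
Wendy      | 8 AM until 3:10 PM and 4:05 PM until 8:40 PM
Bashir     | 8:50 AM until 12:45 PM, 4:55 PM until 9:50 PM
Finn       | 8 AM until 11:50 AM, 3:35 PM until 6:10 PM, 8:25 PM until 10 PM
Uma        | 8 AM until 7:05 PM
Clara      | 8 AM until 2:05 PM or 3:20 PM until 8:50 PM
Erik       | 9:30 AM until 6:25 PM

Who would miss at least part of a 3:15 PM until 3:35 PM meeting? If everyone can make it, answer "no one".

Viktor: not fully free for 15:15-15:35. Wendy: not fully free for 15:15-15:35. Bashir: not fully free for 15:15-15:35. Finn: not fully free for 15:15-15:35. Uma: free for 15:15-15:35. Clara: not fully free for 15:15-15:35. Erik: free for 15:15-15:35.

Bashir, Clara, Finn, Viktor, Wendy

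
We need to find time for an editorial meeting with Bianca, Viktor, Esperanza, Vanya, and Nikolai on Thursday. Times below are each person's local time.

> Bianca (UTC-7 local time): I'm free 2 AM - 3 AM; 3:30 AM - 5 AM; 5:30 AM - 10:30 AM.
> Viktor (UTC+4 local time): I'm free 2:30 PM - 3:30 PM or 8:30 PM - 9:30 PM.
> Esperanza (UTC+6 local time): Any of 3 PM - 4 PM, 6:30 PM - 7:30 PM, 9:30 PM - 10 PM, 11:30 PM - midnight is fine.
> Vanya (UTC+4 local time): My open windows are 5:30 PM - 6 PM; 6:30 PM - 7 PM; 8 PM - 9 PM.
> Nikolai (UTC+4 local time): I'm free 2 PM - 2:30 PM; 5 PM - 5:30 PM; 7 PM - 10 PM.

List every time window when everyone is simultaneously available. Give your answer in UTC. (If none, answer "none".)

Bianca in UTC: 09:00-10:00, 10:30-12:00, 12:30-17:30 (add 7h to convert from UTC-7).
Viktor in UTC: 10:30-11:30, 16:30-17:30 (subtract 4h to convert from UTC+4).
Esperanza in UTC: 09:00-10:00, 12:30-13:30, 15:30-16:00, 17:30-18:00 (subtract 6h to convert from UTC+6).
Vanya in UTC: 13:30-14:00, 14:30-15:00, 16:00-17:00 (subtract 4h to convert from UTC+4).
Nikolai in UTC: 10:00-10:30, 13:00-13:30, 15:00-18:00 (subtract 4h to convert from UTC+4).
Bianca ∩ Viktor: 10:30-11:30, 16:30-17:30.
Bianca ∩ Viktor ∩ Esperanza: ∅.
Bianca ∩ Viktor ∩ Esperanza ∩ Vanya: ∅.
Bianca ∩ Viktor ∩ Esperanza ∩ Vanya ∩ Nikolai: ∅.
There is no time when everyone is free.

none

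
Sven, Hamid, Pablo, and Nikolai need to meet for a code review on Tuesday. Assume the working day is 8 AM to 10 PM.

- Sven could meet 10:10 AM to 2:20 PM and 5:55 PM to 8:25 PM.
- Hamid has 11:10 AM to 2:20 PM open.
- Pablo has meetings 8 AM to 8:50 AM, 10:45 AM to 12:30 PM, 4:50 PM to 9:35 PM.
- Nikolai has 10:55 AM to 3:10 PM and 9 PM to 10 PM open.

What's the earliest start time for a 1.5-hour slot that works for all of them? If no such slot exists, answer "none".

12:30

Sven free: 10:10-14:20, 17:55-20:25.
Hamid free: 11:10-14:20.
Pablo free: 08:50-10:45, 12:30-16:50, 21:35-22:00 (invert busy blocks within the working day).
Nikolai free: 10:55-15:10, 21:00-22:00.
Sven ∩ Hamid: 11:10-14:20.
Sven ∩ Hamid ∩ Pablo: 12:30-14:20.
Sven ∩ Hamid ∩ Pablo ∩ Nikolai: 12:30-14:20.
The first common window of at least 90 minutes is 12:30-14:20, so the earliest start is 12:30.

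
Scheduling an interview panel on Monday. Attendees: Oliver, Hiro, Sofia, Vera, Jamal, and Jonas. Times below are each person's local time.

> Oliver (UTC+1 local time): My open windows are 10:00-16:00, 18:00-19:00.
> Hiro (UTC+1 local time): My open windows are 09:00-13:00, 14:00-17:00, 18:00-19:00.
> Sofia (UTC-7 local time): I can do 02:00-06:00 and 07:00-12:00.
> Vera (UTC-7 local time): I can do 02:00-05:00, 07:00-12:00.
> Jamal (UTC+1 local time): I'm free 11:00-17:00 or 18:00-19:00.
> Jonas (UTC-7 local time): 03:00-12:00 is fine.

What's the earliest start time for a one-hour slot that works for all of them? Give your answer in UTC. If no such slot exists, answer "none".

Oliver in UTC: 09:00-15:00, 17:00-18:00 (subtract 1h to convert from UTC+1).
Hiro in UTC: 08:00-12:00, 13:00-16:00, 17:00-18:00 (subtract 1h to convert from UTC+1).
Sofia in UTC: 09:00-13:00, 14:00-19:00 (add 7h to convert from UTC-7).
Vera in UTC: 09:00-12:00, 14:00-19:00 (add 7h to convert from UTC-7).
Jamal in UTC: 10:00-16:00, 17:00-18:00 (subtract 1h to convert from UTC+1).
Jonas in UTC: 10:00-19:00 (add 7h to convert from UTC-7).
Oliver ∩ Hiro: 09:00-12:00, 13:00-15:00, 17:00-18:00.
Oliver ∩ Hiro ∩ Sofia: 09:00-12:00, 14:00-15:00, 17:00-18:00.
Oliver ∩ Hiro ∩ Sofia ∩ Vera: 09:00-12:00, 14:00-15:00, 17:00-18:00.
Oliver ∩ Hiro ∩ Sofia ∩ Vera ∩ Jamal: 10:00-12:00, 14:00-15:00, 17:00-18:00.
Oliver ∩ Hiro ∩ Sofia ∩ Vera ∩ Jamal ∩ Jonas: 10:00-12:00, 14:00-15:00, 17:00-18:00.
The first common window of at least 60 minutes is 10:00-12:00, so the earliest start is 10:00.

10:00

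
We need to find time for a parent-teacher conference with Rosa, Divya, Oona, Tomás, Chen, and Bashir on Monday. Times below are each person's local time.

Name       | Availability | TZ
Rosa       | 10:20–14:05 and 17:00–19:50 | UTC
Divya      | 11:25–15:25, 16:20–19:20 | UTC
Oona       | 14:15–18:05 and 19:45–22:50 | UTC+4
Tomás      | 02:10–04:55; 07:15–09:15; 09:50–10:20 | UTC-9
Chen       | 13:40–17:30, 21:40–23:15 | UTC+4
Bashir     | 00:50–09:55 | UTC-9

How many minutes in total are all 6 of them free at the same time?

Rosa in UTC: 10:20-14:05, 17:00-19:50.
Divya in UTC: 11:25-15:25, 16:20-19:20.
Oona in UTC: 10:15-14:05, 15:45-18:50 (subtract 4h to convert from UTC+4).
Tomás in UTC: 11:10-13:55, 16:15-18:15, 18:50-19:20 (add 9h to convert from UTC-9).
Chen in UTC: 09:40-13:30, 17:40-19:15 (subtract 4h to convert from UTC+4).
Bashir in UTC: 09:50-18:55 (add 9h to convert from UTC-9).
Rosa ∩ Divya: 11:25-14:05, 17:00-19:20.
Rosa ∩ Divya ∩ Oona: 11:25-14:05, 17:00-18:50.
Rosa ∩ Divya ∩ Oona ∩ Tomás: 11:25-13:55, 17:00-18:15.
Rosa ∩ Divya ∩ Oona ∩ Tomás ∩ Chen: 11:25-13:30, 17:40-18:15.
Rosa ∩ Divya ∩ Oona ∩ Tomás ∩ Chen ∩ Bashir: 11:25-13:30, 17:40-18:15.
So the common availability across everyone is 11:25-13:30, 17:40-18:15.
Summing the common windows: 125 + 35 = 160 minutes.

160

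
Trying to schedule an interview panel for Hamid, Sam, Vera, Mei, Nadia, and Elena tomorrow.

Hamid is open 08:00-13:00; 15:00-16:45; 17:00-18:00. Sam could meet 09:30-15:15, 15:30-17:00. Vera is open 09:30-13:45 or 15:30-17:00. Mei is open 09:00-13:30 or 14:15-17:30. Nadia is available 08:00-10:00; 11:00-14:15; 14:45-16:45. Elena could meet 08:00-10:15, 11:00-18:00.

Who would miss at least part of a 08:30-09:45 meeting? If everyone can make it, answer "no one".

Mei, Sam, Vera

Hamid: free for 08:30-09:45. Sam: not fully free for 08:30-09:45. Vera: not fully free for 08:30-09:45. Mei: not fully free for 08:30-09:45. Nadia: free for 08:30-09:45. Elena: free for 08:30-09:45.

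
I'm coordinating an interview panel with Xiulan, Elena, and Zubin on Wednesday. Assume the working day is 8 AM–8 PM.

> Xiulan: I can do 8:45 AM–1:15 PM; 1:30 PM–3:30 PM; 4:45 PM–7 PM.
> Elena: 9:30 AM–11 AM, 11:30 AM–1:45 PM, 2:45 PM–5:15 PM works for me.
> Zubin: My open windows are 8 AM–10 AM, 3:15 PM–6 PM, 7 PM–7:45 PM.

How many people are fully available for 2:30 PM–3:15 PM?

1

Xiulan can make the full 14:30-15:15 slot — that's 1.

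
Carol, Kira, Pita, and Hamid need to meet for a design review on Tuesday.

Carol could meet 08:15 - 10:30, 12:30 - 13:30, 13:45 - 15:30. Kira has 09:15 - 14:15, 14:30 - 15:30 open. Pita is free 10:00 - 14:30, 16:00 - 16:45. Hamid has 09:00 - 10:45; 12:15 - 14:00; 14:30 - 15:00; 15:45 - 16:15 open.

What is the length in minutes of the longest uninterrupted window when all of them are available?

60

Carol ∩ Kira: 09:15-10:30, 12:30-13:30, 13:45-14:15, 14:30-15:30.
Carol ∩ Kira ∩ Pita: 10:00-10:30, 12:30-13:30, 13:45-14:15.
Carol ∩ Kira ∩ Pita ∩ Hamid: 10:00-10:30, 12:30-13:30, 13:45-14:00.
The longest is 12:30-13:30 at 60 minutes.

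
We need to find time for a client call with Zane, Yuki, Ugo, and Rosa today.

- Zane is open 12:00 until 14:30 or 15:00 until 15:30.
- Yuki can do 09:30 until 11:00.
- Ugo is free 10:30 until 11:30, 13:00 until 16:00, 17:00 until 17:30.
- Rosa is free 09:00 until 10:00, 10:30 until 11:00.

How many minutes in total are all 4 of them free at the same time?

Zane ∩ Yuki: ∅.
Zane ∩ Yuki ∩ Ugo: ∅.
Zane ∩ Yuki ∩ Ugo ∩ Rosa: ∅.
There is no time when everyone is free.
There is no common window, so the total is 0 minutes.

0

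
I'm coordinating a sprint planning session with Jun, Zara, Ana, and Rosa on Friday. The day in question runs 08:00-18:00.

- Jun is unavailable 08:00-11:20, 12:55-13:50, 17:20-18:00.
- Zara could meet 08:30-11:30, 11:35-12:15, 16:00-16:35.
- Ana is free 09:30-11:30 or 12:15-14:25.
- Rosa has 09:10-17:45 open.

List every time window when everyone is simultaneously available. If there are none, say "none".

Jun free: 11:20-12:55, 13:50-17:20 (invert busy blocks within the working day).
Zara free: 08:30-11:30, 11:35-12:15, 16:00-16:35.
Ana free: 09:30-11:30, 12:15-14:25.
Rosa free: 09:10-17:45.
Jun ∩ Zara: 11:20-11:30, 11:35-12:15, 16:00-16:35.
Jun ∩ Zara ∩ Ana: 11:20-11:30.
Jun ∩ Zara ∩ Ana ∩ Rosa: 11:20-11:30.
So the common availability across everyone is 11:20-11:30.

11:20-11:30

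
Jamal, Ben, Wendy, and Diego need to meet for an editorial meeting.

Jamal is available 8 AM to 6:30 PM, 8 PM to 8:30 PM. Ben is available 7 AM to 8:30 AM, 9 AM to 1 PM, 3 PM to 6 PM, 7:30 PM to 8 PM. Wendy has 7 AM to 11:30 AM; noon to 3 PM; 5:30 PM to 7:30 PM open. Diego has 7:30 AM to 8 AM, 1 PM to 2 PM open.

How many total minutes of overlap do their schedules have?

0

Jamal ∩ Ben: 08:00-08:30, 09:00-13:00, 15:00-18:00.
Jamal ∩ Ben ∩ Wendy: 08:00-08:30, 09:00-11:30, 12:00-13:00, 17:30-18:00.
Jamal ∩ Ben ∩ Wendy ∩ Diego: ∅.
There is no time when everyone is free.
There is no common window, so the total is 0 minutes.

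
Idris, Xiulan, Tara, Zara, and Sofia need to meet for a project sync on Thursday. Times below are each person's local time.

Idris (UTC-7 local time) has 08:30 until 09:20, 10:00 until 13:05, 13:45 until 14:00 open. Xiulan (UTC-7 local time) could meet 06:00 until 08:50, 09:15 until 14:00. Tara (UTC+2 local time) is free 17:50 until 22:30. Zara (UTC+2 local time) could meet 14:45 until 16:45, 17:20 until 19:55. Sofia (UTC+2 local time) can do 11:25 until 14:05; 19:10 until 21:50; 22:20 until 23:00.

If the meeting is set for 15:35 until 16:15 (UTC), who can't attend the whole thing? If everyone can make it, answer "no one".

Idris in UTC: 15:30-16:20, 17:00-20:05, 20:45-21:00 (add 7h to convert from UTC-7).
Xiulan in UTC: 13:00-15:50, 16:15-21:00 (add 7h to convert from UTC-7).
Tara in UTC: 15:50-20:30 (subtract 2h to convert from UTC+2).
Zara in UTC: 12:45-14:45, 15:20-17:55 (subtract 2h to convert from UTC+2).
Sofia in UTC: 09:25-12:05, 17:10-19:50, 20:20-21:00 (subtract 2h to convert from UTC+2).
Idris: free for 15:35-16:15. Xiulan: not fully free for 15:35-16:15. Tara: not fully free for 15:35-16:15. Zara: free for 15:35-16:15. Sofia: not fully free for 15:35-16:15.

Sofia, Tara, Xiulan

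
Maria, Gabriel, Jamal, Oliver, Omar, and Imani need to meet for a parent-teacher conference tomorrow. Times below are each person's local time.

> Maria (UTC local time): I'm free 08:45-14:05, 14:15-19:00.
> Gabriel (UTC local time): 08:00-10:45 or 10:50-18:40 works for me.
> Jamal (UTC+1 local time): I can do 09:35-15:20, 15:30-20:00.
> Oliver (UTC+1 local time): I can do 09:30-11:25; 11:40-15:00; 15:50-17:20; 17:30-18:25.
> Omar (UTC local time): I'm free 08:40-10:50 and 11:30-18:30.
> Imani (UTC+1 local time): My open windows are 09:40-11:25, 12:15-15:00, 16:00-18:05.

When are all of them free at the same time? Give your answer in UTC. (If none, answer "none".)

08:45-10:25, 11:30-14:00, 15:00-16:20, 16:30-17:05

Maria in UTC: 08:45-14:05, 14:15-19:00.
Gabriel in UTC: 08:00-10:45, 10:50-18:40.
Jamal in UTC: 08:35-14:20, 14:30-19:00 (subtract 1h to convert from UTC+1).
Oliver in UTC: 08:30-10:25, 10:40-14:00, 14:50-16:20, 16:30-17:25 (subtract 1h to convert from UTC+1).
Omar in UTC: 08:40-10:50, 11:30-18:30.
Imani in UTC: 08:40-10:25, 11:15-14:00, 15:00-17:05 (subtract 1h to convert from UTC+1).
Maria ∩ Gabriel: 08:45-10:45, 10:50-14:05, 14:15-18:40.
Maria ∩ Gabriel ∩ Jamal: 08:45-10:45, 10:50-14:05, 14:15-14:20, 14:30-18:40.
Maria ∩ Gabriel ∩ Jamal ∩ Oliver: 08:45-10:25, 10:40-10:45, 10:50-14:00, 14:50-16:20, 16:30-17:25.
Maria ∩ Gabriel ∩ Jamal ∩ Oliver ∩ Omar: 08:45-10:25, 10:40-10:45, 11:30-14:00, 14:50-16:20, 16:30-17:25.
Maria ∩ Gabriel ∩ Jamal ∩ Oliver ∩ Omar ∩ Imani: 08:45-10:25, 11:30-14:00, 15:00-16:20, 16:30-17:05.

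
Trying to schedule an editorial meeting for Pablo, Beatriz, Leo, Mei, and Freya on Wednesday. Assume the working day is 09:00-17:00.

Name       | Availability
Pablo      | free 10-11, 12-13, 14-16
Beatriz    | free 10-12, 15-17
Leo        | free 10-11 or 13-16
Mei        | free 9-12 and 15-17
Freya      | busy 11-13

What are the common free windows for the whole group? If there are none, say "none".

Pablo free: 10:00-11:00, 12:00-13:00, 14:00-16:00.
Beatriz free: 10:00-12:00, 15:00-17:00.
Leo free: 10:00-11:00, 13:00-16:00.
Mei free: 09:00-12:00, 15:00-17:00.
Freya free: 09:00-11:00, 13:00-17:00 (invert busy blocks within the working day).
Pablo ∩ Beatriz: 10:00-11:00, 15:00-16:00.
Pablo ∩ Beatriz ∩ Leo: 10:00-11:00, 15:00-16:00.
Pablo ∩ Beatriz ∩ Leo ∩ Mei: 10:00-11:00, 15:00-16:00.
Pablo ∩ Beatriz ∩ Leo ∩ Mei ∩ Freya: 10:00-11:00, 15:00-16:00.

10:00-11:00, 15:00-16:00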